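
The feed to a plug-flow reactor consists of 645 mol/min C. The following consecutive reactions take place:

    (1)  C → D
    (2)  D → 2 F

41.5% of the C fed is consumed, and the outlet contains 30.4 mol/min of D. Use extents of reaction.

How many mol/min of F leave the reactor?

475 mol/min

Conversion of C: C consumed = 1ξ₁ = 0.415 × 645 → ξ₁ = 267.7 mol/min.
D balance: n_D = 0 + 1ξ₁ − 1ξ₂ = 30.4 → ξ₂ = (1·267.7 − 30.4)/1 = 237.3 mol/min.
Outlet amounts (n = n₀ + Σ ν·ξ):
  C: 645 − 1(267.7) = 377.3
  D: 0 + 1(267.7) − 1(237.3) = 30.4
  F: 0 + 2(237.3) = 474.6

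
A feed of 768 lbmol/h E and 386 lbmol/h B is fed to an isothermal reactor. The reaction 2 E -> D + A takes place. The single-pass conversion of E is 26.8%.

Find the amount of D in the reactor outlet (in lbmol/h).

E reacted = 0.268 × 768 = 205.8 lbmol/h; ν_E = −2, so ξ = 205.8/2 = 102.9 lbmol/h.
Outlet amounts (n = n₀ + ν ξ):
  E: 768 − 2(102.9) = 562.2
  D: 0 + 1(102.9) = 102.9
  A: 0 + 1(102.9) = 102.9
  B: 386 (inert)

103 lbmol/h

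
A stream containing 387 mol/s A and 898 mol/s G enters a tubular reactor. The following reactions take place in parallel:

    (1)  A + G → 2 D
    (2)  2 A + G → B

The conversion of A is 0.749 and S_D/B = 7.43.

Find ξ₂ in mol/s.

Conversion of A: A consumed = 0.749 × 387 = 289.9 mol/s = 1ξ₁ + 2ξ₂.
Selectivity: 2ξ₁ / (1ξ₂) = 7.43 → ξ₁ = 3.715 ξ₂.
Substitute: (1·3.715 + 2) ξ₂ = 289.9 → ξ₂ = 50.72 mol/s, ξ₁ = 188.4 mol/s.
Outlet amounts (n = n₀ + Σ ν·ξ):
  A: 387 − 1(188.4) − 2(50.72) = 97.14
  G: 898 − 1(188.4) − 1(50.72) = 658.9
  D: 0 + 2(188.4) = 376.8
  B: 0 + 1(50.72) = 50.72

ξ₂ = 50.7 mol/s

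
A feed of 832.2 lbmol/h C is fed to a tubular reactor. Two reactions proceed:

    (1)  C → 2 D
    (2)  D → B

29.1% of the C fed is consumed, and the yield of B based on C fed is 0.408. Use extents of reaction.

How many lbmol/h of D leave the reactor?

145 lbmol/h

Conversion of C: C consumed = 1ξ₁ = 0.291 × 832.2 → ξ₁ = 242.2 lbmol/h.
Yield of B: 1ξ₂ / 832.2 = 0.408 → ξ₂ = 339.5 lbmol/h.
Outlet amounts (n = n₀ + Σ ν·ξ):
  C: 832.2 − 1(242.2) = 590
  D: 0 + 2(242.2) − 1(339.5) = 144.8
  B: 0 + 1(339.5) = 339.5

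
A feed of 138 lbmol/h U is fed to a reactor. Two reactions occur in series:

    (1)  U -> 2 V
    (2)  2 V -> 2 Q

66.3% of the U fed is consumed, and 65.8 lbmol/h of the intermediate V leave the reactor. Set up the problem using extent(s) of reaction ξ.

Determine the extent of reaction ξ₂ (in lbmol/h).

ξ₂ = 58.6 lbmol/h

Conversion of U: U consumed = 1ξ₁ = 0.663 × 138 → ξ₁ = 91.49 lbmol/h.
V balance: n_V = 0 + 2ξ₁ − 2ξ₂ = 65.8 → ξ₂ = (2·91.49 − 65.8)/2 = 58.59 lbmol/h.
Outlet amounts (n = n₀ + Σ ν·ξ):
  U: 138 − 1(91.49) = 46.51
  V: 0 + 2(91.49) − 2(58.59) = 65.8
  Q: 0 + 2(58.59) = 117.2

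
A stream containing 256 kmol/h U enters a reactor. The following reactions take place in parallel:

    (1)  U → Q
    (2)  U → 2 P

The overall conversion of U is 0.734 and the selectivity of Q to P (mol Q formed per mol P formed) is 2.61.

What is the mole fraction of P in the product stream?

0.211

Conversion of U: U consumed = 0.734 × 256 = 187.9 kmol/h = 1ξ₁ + 1ξ₂.
Selectivity: 1ξ₁ / (2ξ₂) = 2.61 → ξ₁ = 5.22 ξ₂.
Substitute: (1·5.22 + 1) ξ₂ = 187.9 → ξ₂ = 30.21 kmol/h, ξ₁ = 157.7 kmol/h.
Outlet amounts (n = n₀ + Σ ν·ξ):
  U: 256 − 1(157.7) − 1(30.21) = 68.1
  Q: 0 + 1(157.7) = 157.7
  P: 0 + 2(30.21) = 60.42
Total out = 286.2 kmol/h; y_P = 60.42 / 286.2 = 0.2111.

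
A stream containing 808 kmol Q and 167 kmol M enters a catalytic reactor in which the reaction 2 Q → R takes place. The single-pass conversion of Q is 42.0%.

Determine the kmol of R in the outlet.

Q reacted = 0.42 × 808 = 339.4 kmol; ν_Q = −2, so ξ = 339.4/2 = 169.7 kmol.
Outlet amounts (n = n₀ + ν ξ):
  Q: 808 − 2(169.7) = 468.6
  R: 0 + 1(169.7) = 169.7
  M: 167 (inert)

170 kmol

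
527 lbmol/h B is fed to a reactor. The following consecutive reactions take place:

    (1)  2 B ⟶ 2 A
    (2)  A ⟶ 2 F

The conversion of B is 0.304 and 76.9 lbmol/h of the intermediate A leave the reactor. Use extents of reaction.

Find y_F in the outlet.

Conversion of B: B consumed = 2ξ₁ = 0.304 × 527 → ξ₁ = 80.1 lbmol/h.
A balance: n_A = 0 + 2ξ₁ − 1ξ₂ = 76.9 → ξ₂ = (2·80.1 − 76.9)/1 = 83.31 lbmol/h.
Outlet amounts (n = n₀ + Σ ν·ξ):
  B: 527 − 2(80.1) = 366.8
  A: 0 + 2(80.1) − 1(83.31) = 76.9
  F: 0 + 2(83.31) = 166.6
Total out = 610.3 lbmol/h; y_F = 166.6 / 610.3 = 0.273.

0.273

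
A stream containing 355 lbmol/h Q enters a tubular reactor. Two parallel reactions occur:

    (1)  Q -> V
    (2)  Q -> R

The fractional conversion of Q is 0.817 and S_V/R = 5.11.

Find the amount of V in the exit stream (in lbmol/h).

243 lbmol/h

Conversion of Q: Q consumed = 0.817 × 355 = 290 lbmol/h = 1ξ₁ + 1ξ₂.
Selectivity: 1ξ₁ / (1ξ₂) = 5.11 → ξ₁ = 5.11 ξ₂.
Substitute: (1·5.11 + 1) ξ₂ = 290 → ξ₂ = 47.47 lbmol/h, ξ₁ = 242.6 lbmol/h.
Outlet amounts (n = n₀ + Σ ν·ξ):
  Q: 355 − 1(242.6) − 1(47.47) = 64.97
  V: 0 + 1(242.6) = 242.6
  R: 0 + 1(47.47) = 47.47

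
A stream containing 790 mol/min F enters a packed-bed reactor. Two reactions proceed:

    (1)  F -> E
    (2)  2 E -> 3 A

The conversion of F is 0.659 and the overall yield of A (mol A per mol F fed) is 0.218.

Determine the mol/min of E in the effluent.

406 mol/min

Conversion of F: F consumed = 1ξ₁ = 0.659 × 790 → ξ₁ = 520.6 mol/min.
Yield of A: 3ξ₂ / 790 = 0.218 → ξ₂ = 57.41 mol/min.
Outlet amounts (n = n₀ + Σ ν·ξ):
  F: 790 − 1(520.6) = 269.4
  E: 0 + 1(520.6) − 2(57.41) = 405.8
  A: 0 + 3(57.41) = 172.2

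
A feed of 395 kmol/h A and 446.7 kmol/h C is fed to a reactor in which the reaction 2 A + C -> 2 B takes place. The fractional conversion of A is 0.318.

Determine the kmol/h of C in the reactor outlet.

A reacted = 0.318 × 395 = 125.6 kmol/h; ν_A = −2, so ξ = 125.6/2 = 62.8 kmol/h.
Outlet amounts (n = n₀ + ν ξ):
  A: 395 − 2(62.8) = 269.4
  C: 446.7 − 1(62.8) = 383.9
  B: 0 + 2(62.8) = 125.6

384 kmol/h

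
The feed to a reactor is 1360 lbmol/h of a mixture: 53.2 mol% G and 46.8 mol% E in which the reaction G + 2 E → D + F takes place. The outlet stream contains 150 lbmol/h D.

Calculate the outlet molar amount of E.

336 lbmol/h

For D: n = n₀ + 1ξ → 150 = 0 + 1ξ, giving ξ = 150 lbmol/h.
Outlet amounts (n = n₀ + ν ξ):
  G: 723.5 − 1(150) = 573.5
  E: 636.5 − 2(150) = 336.5
  D: 0 + 1(150) = 150
  F: 0 + 1(150) = 150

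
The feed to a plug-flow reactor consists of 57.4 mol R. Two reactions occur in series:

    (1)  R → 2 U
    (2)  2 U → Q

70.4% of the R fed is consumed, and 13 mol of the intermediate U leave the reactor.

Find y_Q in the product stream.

Conversion of R: R consumed = 1ξ₁ = 0.704 × 57.4 → ξ₁ = 40.41 mol.
U balance: n_U = 0 + 2ξ₁ − 2ξ₂ = 13 → ξ₂ = (2·40.41 − 13)/2 = 33.91 mol.
Outlet amounts (n = n₀ + Σ ν·ξ):
  R: 57.4 − 1(40.41) = 16.99
  U: 0 + 2(40.41) − 2(33.91) = 13
  Q: 0 + 1(33.91) = 33.91
Total out = 63.9 mol; y_Q = 33.91 / 63.9 = 0.5307.

0.531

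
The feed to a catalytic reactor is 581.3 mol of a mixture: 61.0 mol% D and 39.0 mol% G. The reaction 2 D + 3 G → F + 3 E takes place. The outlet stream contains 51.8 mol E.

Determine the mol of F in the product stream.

17.3 mol

For E: n = n₀ + 3ξ → 51.8 = 0 + 3ξ, giving ξ = 17.27 mol.
Outlet amounts (n = n₀ + ν ξ):
  D: 354.6 − 2(17.27) = 320.1
  G: 226.7 − 3(17.27) = 174.9
  F: 0 + 1(17.27) = 17.27
  E: 0 + 3(17.27) = 51.8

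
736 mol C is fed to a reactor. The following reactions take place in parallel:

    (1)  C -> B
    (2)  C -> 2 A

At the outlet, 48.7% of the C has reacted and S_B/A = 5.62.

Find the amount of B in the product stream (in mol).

329 mol

Conversion of C: C consumed = 0.487 × 736 = 358.4 mol = 1ξ₁ + 1ξ₂.
Selectivity: 1ξ₁ / (2ξ₂) = 5.62 → ξ₁ = 11.24 ξ₂.
Substitute: (1·11.24 + 1) ξ₂ = 358.4 → ξ₂ = 29.28 mol, ξ₁ = 329.1 mol.
Outlet amounts (n = n₀ + Σ ν·ξ):
  C: 736 − 1(329.1) − 1(29.28) = 377.6
  B: 0 + 1(329.1) = 329.1
  A: 0 + 2(29.28) = 58.57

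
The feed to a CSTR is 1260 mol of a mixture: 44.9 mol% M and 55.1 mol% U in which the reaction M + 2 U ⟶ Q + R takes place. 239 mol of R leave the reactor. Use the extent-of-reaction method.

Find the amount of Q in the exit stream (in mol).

239 mol

For R: n = n₀ + 1ξ → 239 = 0 + 1ξ, giving ξ = 239 mol.
Outlet amounts (n = n₀ + ν ξ):
  M: 565.7 − 1(239) = 326.7
  U: 694.3 − 2(239) = 216.3
  Q: 0 + 1(239) = 239
  R: 0 + 1(239) = 239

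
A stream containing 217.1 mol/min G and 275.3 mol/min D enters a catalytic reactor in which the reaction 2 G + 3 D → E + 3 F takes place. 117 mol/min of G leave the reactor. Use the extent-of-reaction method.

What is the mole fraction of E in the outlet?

0.113

For G: n = n₀ − 2ξ → 117 = 217.1 − 2ξ, giving ξ = 50.05 mol/min.
Outlet amounts (n = n₀ + ν ξ):
  G: 217.1 − 2(50.05) = 117
  D: 275.3 − 3(50.05) = 125.2
  E: 0 + 1(50.05) = 50.05
  F: 0 + 3(50.05) = 150.1
Total out = 442.4 mol/min; y_E = 50.05 / 442.4 = 0.1131.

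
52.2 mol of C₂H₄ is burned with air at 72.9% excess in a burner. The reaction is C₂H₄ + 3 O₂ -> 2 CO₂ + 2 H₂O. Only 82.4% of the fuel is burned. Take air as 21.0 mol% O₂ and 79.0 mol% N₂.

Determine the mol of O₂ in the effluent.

Stoichiometric O₂ = 3 × 52.2 = 156.6 mol; O₂ fed = 156.6 × 1.729 = 270.8 mol.
N₂ fed = 270.8 × 79/21 = 1019 mol.
Fuel reacted = 0.824 × 52.2 → ξ = 43.01 mol.
Outlet (n = n₀ + ν ξ):
  C₂H₄: 52.2 − 1(43.01) = 9.187
  O₂: 270.8 − 3(43.01) = 141.7
  N₂: 1019 (inert)
  CO₂: 0 + 2(43.01) = 86.03
  H₂O: 0 + 2(43.01) = 86.03

142 mol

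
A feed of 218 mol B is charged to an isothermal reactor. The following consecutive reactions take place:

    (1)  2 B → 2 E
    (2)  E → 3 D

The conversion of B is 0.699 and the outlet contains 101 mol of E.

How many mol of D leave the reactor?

154 mol

Conversion of B: B consumed = 2ξ₁ = 0.699 × 218 → ξ₁ = 76.19 mol.
E balance: n_E = 0 + 2ξ₁ − 1ξ₂ = 101 → ξ₂ = (2·76.19 − 101)/1 = 51.38 mol.
Outlet amounts (n = n₀ + Σ ν·ξ):
  B: 218 − 2(76.19) = 65.62
  E: 0 + 2(76.19) − 1(51.38) = 101
  D: 0 + 3(51.38) = 154.1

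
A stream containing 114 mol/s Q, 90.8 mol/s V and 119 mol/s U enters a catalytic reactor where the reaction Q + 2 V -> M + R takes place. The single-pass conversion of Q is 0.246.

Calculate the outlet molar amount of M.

Q reacted = 0.246 × 114 = 28.04 mol/s; ν_Q = −1, so ξ = 28.04/1 = 28.04 mol/s.
Outlet amounts (n = n₀ + ν ξ):
  Q: 114 − 1(28.04) = 85.96
  V: 90.8 − 2(28.04) = 34.71
  M: 0 + 1(28.04) = 28.04
  R: 0 + 1(28.04) = 28.04
  U: 119 (inert)

28 mol/s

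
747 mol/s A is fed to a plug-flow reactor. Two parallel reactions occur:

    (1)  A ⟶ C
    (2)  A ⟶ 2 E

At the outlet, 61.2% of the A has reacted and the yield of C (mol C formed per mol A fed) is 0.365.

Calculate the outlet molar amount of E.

369 mol/s

Yield of C: 1ξ₁ / 747 = 0.365 → ξ₁ = 272.7 mol/s.
Conversion of A: 1ξ₁ + 1ξ₂ = 0.612 × 747 = 457.2 → ξ₂ = 184.5 mol/s.
Outlet amounts (n = n₀ + Σ ν·ξ):
  A: 747 − 1(272.7) − 1(184.5) = 289.8
  C: 0 + 1(272.7) = 272.7
  E: 0 + 2(184.5) = 369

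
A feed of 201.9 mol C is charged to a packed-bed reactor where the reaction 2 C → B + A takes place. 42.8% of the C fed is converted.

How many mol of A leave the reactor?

C reacted = 0.428 × 201.9 = 86.41 mol; ν_C = −2, so ξ = 86.41/2 = 43.21 mol.
Outlet amounts (n = n₀ + ν ξ):
  C: 201.9 − 2(43.21) = 115.5
  B: 0 + 1(43.21) = 43.21
  A: 0 + 1(43.21) = 43.21

43.2 mol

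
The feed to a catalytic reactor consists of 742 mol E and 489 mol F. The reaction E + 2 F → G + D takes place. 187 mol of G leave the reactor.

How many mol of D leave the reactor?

187 mol

For G: n = n₀ + 1ξ → 187 = 0 + 1ξ, giving ξ = 187 mol.
Outlet amounts (n = n₀ + ν ξ):
  E: 742 − 1(187) = 555
  F: 489 − 2(187) = 115
  G: 0 + 1(187) = 187
  D: 0 + 1(187) = 187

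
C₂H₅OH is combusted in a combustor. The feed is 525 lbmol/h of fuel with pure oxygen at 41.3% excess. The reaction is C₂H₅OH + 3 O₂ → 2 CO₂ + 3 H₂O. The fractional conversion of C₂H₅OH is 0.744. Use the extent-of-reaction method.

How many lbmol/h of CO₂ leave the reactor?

Stoichiometric O₂ = 3 × 525 = 1575 lbmol/h; O₂ fed = 1575 × 1.413 = 2225 lbmol/h.
Fuel reacted = 0.744 × 525 → ξ = 390.6 lbmol/h.
Outlet (n = n₀ + ν ξ):
  C₂H₅OH: 525 − 1(390.6) = 134.4
  O₂: 2225 − 3(390.6) = 1054
  CO₂: 0 + 2(390.6) = 781.2
  H₂O: 0 + 3(390.6) = 1172

781 lbmol/h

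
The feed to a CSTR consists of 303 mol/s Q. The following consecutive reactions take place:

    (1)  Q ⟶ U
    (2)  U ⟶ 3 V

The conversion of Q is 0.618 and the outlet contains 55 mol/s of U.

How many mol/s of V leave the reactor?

Conversion of Q: Q consumed = 1ξ₁ = 0.618 × 303 → ξ₁ = 187.3 mol/s.
U balance: n_U = 0 + 1ξ₁ − 1ξ₂ = 55 → ξ₂ = (1·187.3 − 55)/1 = 132.3 mol/s.
Outlet amounts (n = n₀ + Σ ν·ξ):
  Q: 303 − 1(187.3) = 115.7
  U: 0 + 1(187.3) − 1(132.3) = 55
  V: 0 + 3(132.3) = 396.8

397 mol/s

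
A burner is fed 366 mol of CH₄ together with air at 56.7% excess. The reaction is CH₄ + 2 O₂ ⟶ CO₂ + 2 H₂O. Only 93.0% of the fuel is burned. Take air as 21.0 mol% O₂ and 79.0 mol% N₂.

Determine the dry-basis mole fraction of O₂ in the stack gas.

0.0906

Stoichiometric O₂ = 2 × 366 = 732 mol; O₂ fed = 732 × 1.567 = 1147 mol.
N₂ fed = 1147 × 79/21 = 4315 mol.
Fuel reacted = 0.93 × 366 → ξ = 340.4 mol.
Outlet (n = n₀ + ν ξ):
  CH₄: 366 − 1(340.4) = 25.62
  O₂: 1147 − 2(340.4) = 466.3
  N₂: 4315 (inert)
  CO₂: 0 + 1(340.4) = 340.4
  H₂O: 0 + 2(340.4) = 680.8
Dry total = 5147 mol; y_O₂ (dry) = 466.3 / 5147 = 0.09059.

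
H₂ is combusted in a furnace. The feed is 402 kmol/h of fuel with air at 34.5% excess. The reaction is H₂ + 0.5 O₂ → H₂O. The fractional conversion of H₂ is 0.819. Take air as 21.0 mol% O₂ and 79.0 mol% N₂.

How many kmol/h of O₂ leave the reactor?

Stoichiometric O₂ = 0.5 × 402 = 201 kmol/h; O₂ fed = 201 × 1.345 = 270.3 kmol/h.
N₂ fed = 270.3 × 79/21 = 1017 kmol/h.
Fuel reacted = 0.819 × 402 → ξ = 329.2 kmol/h.
Outlet (n = n₀ + ν ξ):
  H₂: 402 − 1(329.2) = 72.76
  O₂: 270.3 − 0.5(329.2) = 105.7
  N₂: 1017 (inert)
  H₂O: 0 + 1(329.2) = 329.2

106 kmol/h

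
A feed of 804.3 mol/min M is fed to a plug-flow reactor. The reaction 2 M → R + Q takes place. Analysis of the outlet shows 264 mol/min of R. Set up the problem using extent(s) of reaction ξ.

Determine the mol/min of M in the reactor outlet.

For R: n = n₀ + 1ξ → 264 = 0 + 1ξ, giving ξ = 264 mol/min.
Outlet amounts (n = n₀ + ν ξ):
  M: 804.3 − 2(264) = 276.3
  R: 0 + 1(264) = 264
  Q: 0 + 1(264) = 264

276 mol/min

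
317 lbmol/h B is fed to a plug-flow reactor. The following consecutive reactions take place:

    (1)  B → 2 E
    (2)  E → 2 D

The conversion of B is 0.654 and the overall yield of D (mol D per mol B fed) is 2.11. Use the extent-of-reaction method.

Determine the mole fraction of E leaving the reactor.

Conversion of B: B consumed = 1ξ₁ = 0.654 × 317 → ξ₁ = 207.3 lbmol/h.
Yield of D: 2ξ₂ / 317 = 2.11 → ξ₂ = 334.4 lbmol/h.
Outlet amounts (n = n₀ + Σ ν·ξ):
  B: 317 − 1(207.3) = 109.7
  E: 0 + 2(207.3) − 1(334.4) = 80.2
  D: 0 + 2(334.4) = 668.9
Total out = 858.8 lbmol/h; y_E = 80.2 / 858.8 = 0.09339.

0.0934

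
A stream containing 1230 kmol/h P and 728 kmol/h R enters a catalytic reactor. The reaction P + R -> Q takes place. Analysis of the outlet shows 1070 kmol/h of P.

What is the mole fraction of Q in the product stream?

0.089

For P: n = n₀ − 1ξ → 1070 = 1230 − 1ξ, giving ξ = 160 kmol/h.
Outlet amounts (n = n₀ + ν ξ):
  P: 1230 − 1(160) = 1070
  R: 728 − 1(160) = 568
  Q: 0 + 1(160) = 160
Total out = 1798 kmol/h; y_Q = 160 / 1798 = 0.08899.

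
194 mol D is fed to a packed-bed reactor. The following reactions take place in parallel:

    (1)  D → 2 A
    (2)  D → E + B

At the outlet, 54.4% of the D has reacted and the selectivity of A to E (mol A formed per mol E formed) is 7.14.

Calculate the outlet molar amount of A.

165 mol

Conversion of D: D consumed = 0.544 × 194 = 105.5 mol = 1ξ₁ + 1ξ₂.
Selectivity: 2ξ₁ / (1ξ₂) = 7.14 → ξ₁ = 3.57 ξ₂.
Substitute: (1·3.57 + 1) ξ₂ = 105.5 → ξ₂ = 23.09 mol, ξ₁ = 82.44 mol.
Outlet amounts (n = n₀ + Σ ν·ξ):
  D: 194 − 1(82.44) − 1(23.09) = 88.46
  A: 0 + 2(82.44) = 164.9
  E: 0 + 1(23.09) = 23.09
  B: 0 + 1(23.09) = 23.09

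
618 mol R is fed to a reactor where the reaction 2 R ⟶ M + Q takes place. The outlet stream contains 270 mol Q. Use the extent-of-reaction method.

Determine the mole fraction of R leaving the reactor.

For Q: n = n₀ + 1ξ → 270 = 0 + 1ξ, giving ξ = 270 mol.
Outlet amounts (n = n₀ + ν ξ):
  R: 618 − 2(270) = 78
  M: 0 + 1(270) = 270
  Q: 0 + 1(270) = 270
Total out = 618 mol; y_R = 78 / 618 = 0.1262.

0.126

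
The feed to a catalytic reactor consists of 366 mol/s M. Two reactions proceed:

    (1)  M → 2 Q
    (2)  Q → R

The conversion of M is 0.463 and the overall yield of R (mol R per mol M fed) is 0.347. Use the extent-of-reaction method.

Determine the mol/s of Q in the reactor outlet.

Conversion of M: M consumed = 1ξ₁ = 0.463 × 366 → ξ₁ = 169.5 mol/s.
Yield of R: 1ξ₂ / 366 = 0.347 → ξ₂ = 127 mol/s.
Outlet amounts (n = n₀ + Σ ν·ξ):
  M: 366 − 1(169.5) = 196.5
  Q: 0 + 2(169.5) − 1(127) = 211.9
  R: 0 + 1(127) = 127

212 mol/s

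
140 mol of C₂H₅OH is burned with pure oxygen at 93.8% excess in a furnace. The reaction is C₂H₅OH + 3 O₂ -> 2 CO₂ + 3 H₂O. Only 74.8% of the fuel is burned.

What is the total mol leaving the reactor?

Stoichiometric O₂ = 3 × 140 = 420 mol; O₂ fed = 420 × 1.938 = 814 mol.
Fuel reacted = 0.748 × 140 → ξ = 104.7 mol.
Outlet (n = n₀ + ν ξ):
  C₂H₅OH: 140 − 1(104.7) = 35.28
  O₂: 814 − 3(104.7) = 499.8
  CO₂: 0 + 2(104.7) = 209.4
  H₂O: 0 + 3(104.7) = 314.2
Total out = 35.28 + 499.8 + 209.4 + 314.2 = 1059 mol.

1060 mol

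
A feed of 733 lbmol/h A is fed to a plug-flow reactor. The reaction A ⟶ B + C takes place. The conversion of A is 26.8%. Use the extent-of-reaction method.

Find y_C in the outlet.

0.211

A reacted = 0.268 × 733 = 196.4 lbmol/h; ν_A = −1, so ξ = 196.4/1 = 196.4 lbmol/h.
Outlet amounts (n = n₀ + ν ξ):
  A: 733 − 1(196.4) = 536.6
  B: 0 + 1(196.4) = 196.4
  C: 0 + 1(196.4) = 196.4
Total out = 929.4 lbmol/h; y_C = 196.4 / 929.4 = 0.2114.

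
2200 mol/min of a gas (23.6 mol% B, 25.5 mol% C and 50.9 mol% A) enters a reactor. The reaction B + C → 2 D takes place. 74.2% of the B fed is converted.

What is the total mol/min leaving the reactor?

B reacted = 0.742 × 519.2 = 385.2 mol/min; ν_B = −1, so ξ = 385.2/1 = 385.2 mol/min.
Outlet amounts (n = n₀ + ν ξ):
  B: 519.2 − 1(385.2) = 134
  C: 561 − 1(385.2) = 175.8
  D: 0 + 2(385.2) = 770.5
  A: 1120 (inert)
Total out = 134 + 175.8 + 770.5 + 1120 = 2200 mol/min.

2200 mol/min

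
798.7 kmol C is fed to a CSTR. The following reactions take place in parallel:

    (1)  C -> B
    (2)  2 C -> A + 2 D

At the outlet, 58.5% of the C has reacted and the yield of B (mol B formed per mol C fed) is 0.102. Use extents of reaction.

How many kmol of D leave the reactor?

Yield of B: 1ξ₁ / 798.7 = 0.102 → ξ₁ = 81.47 kmol.
Conversion of C: 1ξ₁ + 2ξ₂ = 0.585 × 798.7 = 467.2 → ξ₂ = 192.9 kmol.
Outlet amounts (n = n₀ + Σ ν·ξ):
  C: 798.7 − 1(81.47) − 2(192.9) = 331.5
  B: 0 + 1(81.47) = 81.47
  A: 0 + 1(192.9) = 192.9
  D: 0 + 2(192.9) = 385.8

386 kmol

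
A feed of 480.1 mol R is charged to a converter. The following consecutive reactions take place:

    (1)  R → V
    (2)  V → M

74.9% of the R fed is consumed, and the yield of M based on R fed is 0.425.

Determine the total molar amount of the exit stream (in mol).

480 mol

Conversion of R: R consumed = 1ξ₁ = 0.749 × 480.1 → ξ₁ = 359.6 mol.
Yield of M: 1ξ₂ / 480.1 = 0.425 → ξ₂ = 204 mol.
Outlet amounts (n = n₀ + Σ ν·ξ):
  R: 480.1 − 1(359.6) = 120.5
  V: 0 + 1(359.6) − 1(204) = 155.6
  M: 0 + 1(204) = 204
Total out = 120.5 + 155.6 + 204 = 480.1 mol.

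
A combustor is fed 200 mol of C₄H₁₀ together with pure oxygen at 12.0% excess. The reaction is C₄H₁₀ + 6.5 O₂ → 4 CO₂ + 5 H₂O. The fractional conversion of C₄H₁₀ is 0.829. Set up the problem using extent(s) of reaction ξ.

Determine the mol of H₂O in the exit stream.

Stoichiometric O₂ = 6.5 × 200 = 1300 mol; O₂ fed = 1300 × 1.120 = 1456 mol.
Fuel reacted = 0.829 × 200 → ξ = 165.8 mol.
Outlet (n = n₀ + ν ξ):
  C₄H₁₀: 200 − 1(165.8) = 34.2
  O₂: 1456 − 6.5(165.8) = 378.3
  CO₂: 0 + 4(165.8) = 663.2
  H₂O: 0 + 5(165.8) = 829

829 mol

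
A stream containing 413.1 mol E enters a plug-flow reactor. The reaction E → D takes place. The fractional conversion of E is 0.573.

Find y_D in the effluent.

E reacted = 0.573 × 413.1 = 236.7 mol; ν_E = −1, so ξ = 236.7/1 = 236.7 mol.
Outlet amounts (n = n₀ + ν ξ):
  E: 413.1 − 1(236.7) = 176.4
  D: 0 + 1(236.7) = 236.7
Total out = 413.1 mol; y_D = 236.7 / 413.1 = 0.573.

0.573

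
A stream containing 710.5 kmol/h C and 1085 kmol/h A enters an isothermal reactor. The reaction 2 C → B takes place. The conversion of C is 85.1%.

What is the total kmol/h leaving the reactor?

C reacted = 0.851 × 710.5 = 604.6 kmol/h; ν_C = −2, so ξ = 604.6/2 = 302.3 kmol/h.
Outlet amounts (n = n₀ + ν ξ):
  C: 710.5 − 2(302.3) = 105.9
  B: 0 + 1(302.3) = 302.3
  A: 1085 (inert)
Total out = 105.9 + 302.3 + 1085 = 1493 kmol/h.

1490 kmol/h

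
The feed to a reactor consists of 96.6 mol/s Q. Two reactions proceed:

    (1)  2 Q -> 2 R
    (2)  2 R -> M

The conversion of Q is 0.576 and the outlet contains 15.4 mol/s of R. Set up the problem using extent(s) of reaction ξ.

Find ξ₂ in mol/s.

ξ₂ = 20.1 mol/s

Conversion of Q: Q consumed = 2ξ₁ = 0.576 × 96.6 → ξ₁ = 27.82 mol/s.
R balance: n_R = 0 + 2ξ₁ − 2ξ₂ = 15.4 → ξ₂ = (2·27.82 − 15.4)/2 = 20.12 mol/s.
Outlet amounts (n = n₀ + Σ ν·ξ):
  Q: 96.6 − 2(27.82) = 40.96
  R: 0 + 2(27.82) − 2(20.12) = 15.4
  M: 0 + 1(20.12) = 20.12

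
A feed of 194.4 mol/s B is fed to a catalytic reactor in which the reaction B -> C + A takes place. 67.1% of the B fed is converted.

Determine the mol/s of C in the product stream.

B reacted = 0.671 × 194.4 = 130.4 mol/s; ν_B = −1, so ξ = 130.4/1 = 130.4 mol/s.
Outlet amounts (n = n₀ + ν ξ):
  B: 194.4 − 1(130.4) = 63.96
  C: 0 + 1(130.4) = 130.4
  A: 0 + 1(130.4) = 130.4

130 mol/s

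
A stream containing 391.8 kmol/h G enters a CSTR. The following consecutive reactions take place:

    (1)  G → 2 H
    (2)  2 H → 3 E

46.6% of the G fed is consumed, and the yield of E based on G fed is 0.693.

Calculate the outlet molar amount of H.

184 kmol/h

Conversion of G: G consumed = 1ξ₁ = 0.466 × 391.8 → ξ₁ = 182.6 kmol/h.
Yield of E: 3ξ₂ / 391.8 = 0.693 → ξ₂ = 90.51 kmol/h.
Outlet amounts (n = n₀ + Σ ν·ξ):
  G: 391.8 − 1(182.6) = 209.2
  H: 0 + 2(182.6) − 2(90.51) = 184.1
  E: 0 + 3(90.51) = 271.5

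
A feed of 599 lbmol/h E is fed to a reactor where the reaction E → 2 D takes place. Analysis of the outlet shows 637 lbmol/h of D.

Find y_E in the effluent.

For D: n = n₀ + 2ξ → 637 = 0 + 2ξ, giving ξ = 318.5 lbmol/h.
Outlet amounts (n = n₀ + ν ξ):
  E: 599 − 1(318.5) = 280.5
  D: 0 + 2(318.5) = 637
Total out = 917.5 lbmol/h; y_E = 280.5 / 917.5 = 0.3057.

0.306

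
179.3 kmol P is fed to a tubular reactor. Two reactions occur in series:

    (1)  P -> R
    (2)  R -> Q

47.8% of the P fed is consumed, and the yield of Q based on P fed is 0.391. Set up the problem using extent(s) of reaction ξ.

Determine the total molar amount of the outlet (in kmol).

179 kmol

Conversion of P: P consumed = 1ξ₁ = 0.478 × 179.3 → ξ₁ = 85.71 kmol.
Yield of Q: 1ξ₂ / 179.3 = 0.391 → ξ₂ = 70.11 kmol.
Outlet amounts (n = n₀ + Σ ν·ξ):
  P: 179.3 − 1(85.71) = 93.59
  R: 0 + 1(85.71) − 1(70.11) = 15.6
  Q: 0 + 1(70.11) = 70.11
Total out = 93.59 + 15.6 + 70.11 = 179.3 kmol.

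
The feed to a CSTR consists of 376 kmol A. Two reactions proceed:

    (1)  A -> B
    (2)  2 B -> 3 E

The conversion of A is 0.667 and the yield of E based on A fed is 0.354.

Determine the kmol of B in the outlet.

Conversion of A: A consumed = 1ξ₁ = 0.667 × 376 → ξ₁ = 250.8 kmol.
Yield of E: 3ξ₂ / 376 = 0.354 → ξ₂ = 44.37 kmol.
Outlet amounts (n = n₀ + Σ ν·ξ):
  A: 376 − 1(250.8) = 125.2
  B: 0 + 1(250.8) − 2(44.37) = 162.1
  E: 0 + 3(44.37) = 133.1

162 kmol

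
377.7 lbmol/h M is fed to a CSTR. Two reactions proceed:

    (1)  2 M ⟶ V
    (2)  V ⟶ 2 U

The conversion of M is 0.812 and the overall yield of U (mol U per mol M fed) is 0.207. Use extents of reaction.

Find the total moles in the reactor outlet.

263 lbmol/h

Conversion of M: M consumed = 2ξ₁ = 0.812 × 377.7 → ξ₁ = 153.3 lbmol/h.
Yield of U: 2ξ₂ / 377.7 = 0.207 → ξ₂ = 39.09 lbmol/h.
Outlet amounts (n = n₀ + Σ ν·ξ):
  M: 377.7 − 2(153.3) = 71.01
  V: 0 + 1(153.3) − 1(39.09) = 114.3
  U: 0 + 2(39.09) = 78.18
Total out = 71.01 + 114.3 + 78.18 = 263.4 lbmol/h.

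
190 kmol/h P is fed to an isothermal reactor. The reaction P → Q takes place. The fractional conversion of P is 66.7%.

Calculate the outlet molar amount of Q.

P reacted = 0.667 × 190 = 126.7 kmol/h; ν_P = −1, so ξ = 126.7/1 = 126.7 kmol/h.
Outlet amounts (n = n₀ + ν ξ):
  P: 190 − 1(126.7) = 63.27
  Q: 0 + 1(126.7) = 126.7

127 kmol/h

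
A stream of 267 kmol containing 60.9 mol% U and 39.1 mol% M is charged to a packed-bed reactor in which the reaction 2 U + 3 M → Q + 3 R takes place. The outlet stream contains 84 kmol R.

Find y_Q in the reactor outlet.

0.117

For R: n = n₀ + 3ξ → 84 = 0 + 3ξ, giving ξ = 28 kmol.
Outlet amounts (n = n₀ + ν ξ):
  U: 162.6 − 2(28) = 106.6
  M: 104.4 − 3(28) = 20.4
  Q: 0 + 1(28) = 28
  R: 0 + 3(28) = 84
Total out = 239 kmol; y_Q = 28 / 239 = 0.1172.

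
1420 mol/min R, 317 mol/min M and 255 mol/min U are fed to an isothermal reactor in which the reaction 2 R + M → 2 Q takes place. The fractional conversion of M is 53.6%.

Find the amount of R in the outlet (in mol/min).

M reacted = 0.536 × 317 = 169.9 mol/min; ν_M = −1, so ξ = 169.9/1 = 169.9 mol/min.
Outlet amounts (n = n₀ + ν ξ):
  R: 1420 − 2(169.9) = 1080
  M: 317 − 1(169.9) = 147.1
  Q: 0 + 2(169.9) = 339.8
  U: 255 (inert)

1080 mol/min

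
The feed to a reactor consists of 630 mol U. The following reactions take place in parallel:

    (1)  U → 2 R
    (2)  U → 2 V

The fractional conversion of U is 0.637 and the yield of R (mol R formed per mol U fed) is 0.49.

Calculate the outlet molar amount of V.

494 mol

Yield of R: 2ξ₁ / 630 = 0.49 → ξ₁ = 154.3 mol.
Conversion of U: 1ξ₁ + 1ξ₂ = 0.637 × 630 = 401.3 → ξ₂ = 247 mol.
Outlet amounts (n = n₀ + Σ ν·ξ):
  U: 630 − 1(154.3) − 1(247) = 228.7
  R: 0 + 2(154.3) = 308.7
  V: 0 + 2(247) = 493.9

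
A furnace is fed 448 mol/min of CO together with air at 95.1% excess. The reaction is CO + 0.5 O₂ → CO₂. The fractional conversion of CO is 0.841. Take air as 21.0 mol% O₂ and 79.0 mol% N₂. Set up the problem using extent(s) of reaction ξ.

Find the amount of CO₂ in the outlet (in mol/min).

Stoichiometric O₂ = 0.5 × 448 = 224 mol/min; O₂ fed = 224 × 1.951 = 437 mol/min.
N₂ fed = 437 × 79/21 = 1644 mol/min.
Fuel reacted = 0.841 × 448 → ξ = 376.8 mol/min.
Outlet (n = n₀ + ν ξ):
  CO: 448 − 1(376.8) = 71.23
  O₂: 437 − 0.5(376.8) = 248.6
  N₂: 1644 (inert)
  CO₂: 0 + 1(376.8) = 376.8

377 mol/min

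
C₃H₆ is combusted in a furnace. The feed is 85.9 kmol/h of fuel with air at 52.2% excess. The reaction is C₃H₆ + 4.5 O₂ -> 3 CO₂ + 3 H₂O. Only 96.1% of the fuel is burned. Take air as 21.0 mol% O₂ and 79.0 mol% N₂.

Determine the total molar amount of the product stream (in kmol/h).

Stoichiometric O₂ = 4.5 × 85.9 = 386.6 kmol/h; O₂ fed = 386.6 × 1.522 = 588.3 kmol/h.
N₂ fed = 588.3 × 79/21 = 2213 kmol/h.
Fuel reacted = 0.961 × 85.9 → ξ = 82.55 kmol/h.
Outlet (n = n₀ + ν ξ):
  C₃H₆: 85.9 − 1(82.55) = 3.35
  O₂: 588.3 − 4.5(82.55) = 216.9
  N₂: 2213 (inert)
  CO₂: 0 + 3(82.55) = 247.6
  H₂O: 0 + 3(82.55) = 247.6
Total out = 3.35 + 216.9 + 2213 + 247.6 + 247.6 = 2929 kmol/h.

2930 kmol/h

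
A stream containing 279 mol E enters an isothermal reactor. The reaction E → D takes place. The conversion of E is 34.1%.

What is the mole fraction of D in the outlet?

0.341

E reacted = 0.341 × 279 = 95.14 mol; ν_E = −1, so ξ = 95.14/1 = 95.14 mol.
Outlet amounts (n = n₀ + ν ξ):
  E: 279 − 1(95.14) = 183.9
  D: 0 + 1(95.14) = 95.14
Total out = 279 mol; y_D = 95.14 / 279 = 0.341.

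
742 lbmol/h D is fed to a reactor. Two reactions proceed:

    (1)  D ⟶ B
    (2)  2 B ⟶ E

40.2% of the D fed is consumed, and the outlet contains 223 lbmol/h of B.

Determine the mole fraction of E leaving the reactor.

0.0534

Conversion of D: D consumed = 1ξ₁ = 0.402 × 742 → ξ₁ = 298.3 lbmol/h.
B balance: n_B = 0 + 1ξ₁ − 2ξ₂ = 223 → ξ₂ = (1·298.3 − 223)/2 = 37.64 lbmol/h.
Outlet amounts (n = n₀ + Σ ν·ξ):
  D: 742 − 1(298.3) = 443.7
  B: 0 + 1(298.3) − 2(37.64) = 223
  E: 0 + 1(37.64) = 37.64
Total out = 704.4 lbmol/h; y_E = 37.64 / 704.4 = 0.05344.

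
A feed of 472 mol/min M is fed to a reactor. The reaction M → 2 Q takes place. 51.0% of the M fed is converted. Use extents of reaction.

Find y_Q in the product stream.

0.675

M reacted = 0.51 × 472 = 240.7 mol/min; ν_M = −1, so ξ = 240.7/1 = 240.7 mol/min.
Outlet amounts (n = n₀ + ν ξ):
  M: 472 − 1(240.7) = 231.3
  Q: 0 + 2(240.7) = 481.4
Total out = 712.7 mol/min; y_Q = 481.4 / 712.7 = 0.6755.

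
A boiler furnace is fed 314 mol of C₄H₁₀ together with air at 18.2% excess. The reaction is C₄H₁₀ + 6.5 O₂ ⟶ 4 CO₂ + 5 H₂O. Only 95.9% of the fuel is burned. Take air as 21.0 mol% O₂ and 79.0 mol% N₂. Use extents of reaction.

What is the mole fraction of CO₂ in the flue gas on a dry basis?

Stoichiometric O₂ = 6.5 × 314 = 2041 mol; O₂ fed = 2041 × 1.182 = 2412 mol.
N₂ fed = 2412 × 79/21 = 9075 mol.
Fuel reacted = 0.959 × 314 → ξ = 301.1 mol.
Outlet (n = n₀ + ν ξ):
  C₄H₁₀: 314 − 1(301.1) = 12.87
  O₂: 2412 − 6.5(301.1) = 455.1
  N₂: 9075 (inert)
  CO₂: 0 + 4(301.1) = 1205
  H₂O: 0 + 5(301.1) = 1506
Dry total = 10750 mol; y_CO₂ (dry) = 1205 / 10750 = 0.1121.

0.112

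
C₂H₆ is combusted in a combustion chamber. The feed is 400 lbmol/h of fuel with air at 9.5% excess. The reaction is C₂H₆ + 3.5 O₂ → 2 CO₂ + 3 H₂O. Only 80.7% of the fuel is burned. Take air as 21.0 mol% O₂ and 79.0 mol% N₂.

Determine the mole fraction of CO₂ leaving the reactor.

0.0821

Stoichiometric O₂ = 3.5 × 400 = 1400 lbmol/h; O₂ fed = 1400 × 1.095 = 1533 lbmol/h.
N₂ fed = 1533 × 79/21 = 5767 lbmol/h.
Fuel reacted = 0.807 × 400 → ξ = 322.8 lbmol/h.
Outlet (n = n₀ + ν ξ):
  C₂H₆: 400 − 1(322.8) = 77.2
  O₂: 1533 − 3.5(322.8) = 403.2
  N₂: 5767 (inert)
  CO₂: 0 + 2(322.8) = 645.6
  H₂O: 0 + 3(322.8) = 968.4
Total out = 7861 lbmol/h; y_CO₂ = 645.6 / 7861 = 0.08212.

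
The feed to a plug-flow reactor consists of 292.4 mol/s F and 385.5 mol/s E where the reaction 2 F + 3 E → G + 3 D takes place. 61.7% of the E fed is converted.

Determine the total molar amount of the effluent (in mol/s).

E reacted = 0.617 × 385.5 = 237.9 mol/s; ν_E = −3, so ξ = 237.9/3 = 79.28 mol/s.
Outlet amounts (n = n₀ + ν ξ):
  F: 292.4 − 2(79.28) = 133.8
  E: 385.5 − 3(79.28) = 147.6
  G: 0 + 1(79.28) = 79.28
  D: 0 + 3(79.28) = 237.9
Total out = 133.8 + 147.6 + 79.28 + 237.9 = 598.6 mol/s.

599 mol/s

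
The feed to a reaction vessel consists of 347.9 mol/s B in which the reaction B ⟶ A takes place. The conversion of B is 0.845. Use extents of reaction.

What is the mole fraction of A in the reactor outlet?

0.845

B reacted = 0.845 × 347.9 = 294 mol/s; ν_B = −1, so ξ = 294/1 = 294 mol/s.
Outlet amounts (n = n₀ + ν ξ):
  B: 347.9 − 1(294) = 53.92
  A: 0 + 1(294) = 294
Total out = 347.9 mol/s; y_A = 294 / 347.9 = 0.845.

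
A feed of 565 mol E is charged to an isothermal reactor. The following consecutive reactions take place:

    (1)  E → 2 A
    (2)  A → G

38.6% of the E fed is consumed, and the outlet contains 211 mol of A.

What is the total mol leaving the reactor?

783 mol

Conversion of E: E consumed = 1ξ₁ = 0.386 × 565 → ξ₁ = 218.1 mol.
A balance: n_A = 0 + 2ξ₁ − 1ξ₂ = 211 → ξ₂ = (2·218.1 − 211)/1 = 225.2 mol.
Outlet amounts (n = n₀ + Σ ν·ξ):
  E: 565 − 1(218.1) = 346.9
  A: 0 + 2(218.1) − 1(225.2) = 211
  G: 0 + 1(225.2) = 225.2
Total out = 346.9 + 211 + 225.2 = 783.1 mol.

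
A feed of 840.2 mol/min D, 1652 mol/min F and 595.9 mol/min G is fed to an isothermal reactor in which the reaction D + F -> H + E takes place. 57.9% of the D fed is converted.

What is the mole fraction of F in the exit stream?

D reacted = 0.579 × 840.2 = 486.5 mol/min; ν_D = −1, so ξ = 486.5/1 = 486.5 mol/min.
Outlet amounts (n = n₀ + ν ξ):
  D: 840.2 − 1(486.5) = 353.7
  F: 1652 − 1(486.5) = 1166
  H: 0 + 1(486.5) = 486.5
  E: 0 + 1(486.5) = 486.5
  G: 595.9 (inert)
Total out = 3088 mol/min; y_F = 1166 / 3088 = 0.3774.

0.377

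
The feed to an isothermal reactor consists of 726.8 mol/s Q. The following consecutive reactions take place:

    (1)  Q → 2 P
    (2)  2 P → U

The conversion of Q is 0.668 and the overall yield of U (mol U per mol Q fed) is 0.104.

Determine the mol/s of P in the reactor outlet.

820 mol/s

Conversion of Q: Q consumed = 1ξ₁ = 0.668 × 726.8 → ξ₁ = 485.5 mol/s.
Yield of U: 1ξ₂ / 726.8 = 0.104 → ξ₂ = 75.59 mol/s.
Outlet amounts (n = n₀ + Σ ν·ξ):
  Q: 726.8 − 1(485.5) = 241.3
  P: 0 + 2(485.5) − 2(75.59) = 819.8
  U: 0 + 1(75.59) = 75.59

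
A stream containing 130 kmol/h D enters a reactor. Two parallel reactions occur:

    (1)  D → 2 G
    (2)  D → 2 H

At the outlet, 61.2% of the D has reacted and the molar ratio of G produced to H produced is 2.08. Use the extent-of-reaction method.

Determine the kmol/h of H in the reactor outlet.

Conversion of D: D consumed = 0.612 × 130 = 79.56 kmol/h = 1ξ₁ + 1ξ₂.
Selectivity: 2ξ₁ / (2ξ₂) = 2.08 → ξ₁ = 2.08 ξ₂.
Substitute: (1·2.08 + 1) ξ₂ = 79.56 → ξ₂ = 25.83 kmol/h, ξ₁ = 53.73 kmol/h.
Outlet amounts (n = n₀ + Σ ν·ξ):
  D: 130 − 1(53.73) − 1(25.83) = 50.44
  G: 0 + 2(53.73) = 107.5
  H: 0 + 2(25.83) = 51.66

51.7 kmol/h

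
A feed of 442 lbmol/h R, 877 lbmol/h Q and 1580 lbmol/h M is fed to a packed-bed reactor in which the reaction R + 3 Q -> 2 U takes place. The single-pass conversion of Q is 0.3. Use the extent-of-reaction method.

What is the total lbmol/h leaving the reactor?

2720 lbmol/h

Q reacted = 0.3 × 877 = 263.1 lbmol/h; ν_Q = −3, so ξ = 263.1/3 = 87.7 lbmol/h.
Outlet amounts (n = n₀ + ν ξ):
  R: 442 − 1(87.7) = 354.3
  Q: 877 − 3(87.7) = 613.9
  U: 0 + 2(87.7) = 175.4
  M: 1580 (inert)
Total out = 354.3 + 613.9 + 175.4 + 1580 = 2724 lbmol/h.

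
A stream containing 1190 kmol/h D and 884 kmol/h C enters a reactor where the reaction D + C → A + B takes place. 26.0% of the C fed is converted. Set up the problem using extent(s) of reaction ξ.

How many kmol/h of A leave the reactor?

C reacted = 0.26 × 884 = 229.8 kmol/h; ν_C = −1, so ξ = 229.8/1 = 229.8 kmol/h.
Outlet amounts (n = n₀ + ν ξ):
  D: 1190 − 1(229.8) = 960.2
  C: 884 − 1(229.8) = 654.2
  A: 0 + 1(229.8) = 229.8
  B: 0 + 1(229.8) = 229.8

230 kmol/h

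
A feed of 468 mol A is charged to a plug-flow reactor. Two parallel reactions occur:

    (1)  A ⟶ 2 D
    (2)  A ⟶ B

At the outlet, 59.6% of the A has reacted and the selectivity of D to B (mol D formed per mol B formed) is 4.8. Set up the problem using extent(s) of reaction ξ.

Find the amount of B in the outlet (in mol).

82 mol

Conversion of A: A consumed = 0.596 × 468 = 278.9 mol = 1ξ₁ + 1ξ₂.
Selectivity: 2ξ₁ / (1ξ₂) = 4.8 → ξ₁ = 2.4 ξ₂.
Substitute: (1·2.4 + 1) ξ₂ = 278.9 → ξ₂ = 82.04 mol, ξ₁ = 196.9 mol.
Outlet amounts (n = n₀ + Σ ν·ξ):
  A: 468 − 1(196.9) − 1(82.04) = 189.1
  D: 0 + 2(196.9) = 393.8
  B: 0 + 1(82.04) = 82.04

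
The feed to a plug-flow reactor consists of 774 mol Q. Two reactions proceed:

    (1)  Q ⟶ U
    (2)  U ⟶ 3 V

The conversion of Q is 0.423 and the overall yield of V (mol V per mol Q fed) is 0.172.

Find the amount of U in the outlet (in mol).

Conversion of Q: Q consumed = 1ξ₁ = 0.423 × 774 → ξ₁ = 327.4 mol.
Yield of V: 3ξ₂ / 774 = 0.172 → ξ₂ = 44.38 mol.
Outlet amounts (n = n₀ + Σ ν·ξ):
  Q: 774 − 1(327.4) = 446.6
  U: 0 + 1(327.4) − 1(44.38) = 283
  V: 0 + 3(44.38) = 133.1

283 mol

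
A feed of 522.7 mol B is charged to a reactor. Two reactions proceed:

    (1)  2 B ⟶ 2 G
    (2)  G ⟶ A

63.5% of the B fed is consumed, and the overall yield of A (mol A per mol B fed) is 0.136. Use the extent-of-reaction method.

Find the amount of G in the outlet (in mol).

261 mol

Conversion of B: B consumed = 2ξ₁ = 0.635 × 522.7 → ξ₁ = 166 mol.
Yield of A: 1ξ₂ / 522.7 = 0.136 → ξ₂ = 71.09 mol.
Outlet amounts (n = n₀ + Σ ν·ξ):
  B: 522.7 − 2(166) = 190.8
  G: 0 + 2(166) − 1(71.09) = 260.8
  A: 0 + 1(71.09) = 71.09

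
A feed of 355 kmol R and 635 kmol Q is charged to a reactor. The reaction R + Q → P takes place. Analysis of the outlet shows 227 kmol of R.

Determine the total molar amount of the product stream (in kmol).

For R: n = n₀ − 1ξ → 227 = 355 − 1ξ, giving ξ = 128 kmol.
Outlet amounts (n = n₀ + ν ξ):
  R: 355 − 1(128) = 227
  Q: 635 − 1(128) = 507
  P: 0 + 1(128) = 128
Total out = 227 + 507 + 128 = 862 kmol.

862 kmol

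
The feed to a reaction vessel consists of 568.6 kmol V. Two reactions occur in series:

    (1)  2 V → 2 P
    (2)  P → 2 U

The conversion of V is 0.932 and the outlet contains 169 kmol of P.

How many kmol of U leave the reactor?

Conversion of V: V consumed = 2ξ₁ = 0.932 × 568.6 → ξ₁ = 265 kmol.
P balance: n_P = 0 + 2ξ₁ − 1ξ₂ = 169 → ξ₂ = (2·265 − 169)/1 = 360.9 kmol.
Outlet amounts (n = n₀ + Σ ν·ξ):
  V: 568.6 − 2(265) = 38.66
  P: 0 + 2(265) − 1(360.9) = 169
  U: 0 + 2(360.9) = 721.9

722 kmol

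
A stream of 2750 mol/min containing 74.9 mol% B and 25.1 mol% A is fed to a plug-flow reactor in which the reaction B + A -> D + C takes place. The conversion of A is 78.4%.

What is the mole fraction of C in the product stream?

A reacted = 0.784 × 690.2 = 541.2 mol/min; ν_A = −1, so ξ = 541.2/1 = 541.2 mol/min.
Outlet amounts (n = n₀ + ν ξ):
  B: 2060 − 1(541.2) = 1519
  A: 690.2 − 1(541.2) = 149.1
  D: 0 + 1(541.2) = 541.2
  C: 0 + 1(541.2) = 541.2
Total out = 2750 mol/min; y_C = 541.2 / 2750 = 0.1968.

0.197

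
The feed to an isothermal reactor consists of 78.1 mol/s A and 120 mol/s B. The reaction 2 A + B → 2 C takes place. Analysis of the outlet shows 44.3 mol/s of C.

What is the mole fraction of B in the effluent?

For C: n = n₀ + 2ξ → 44.3 = 0 + 2ξ, giving ξ = 22.15 mol/s.
Outlet amounts (n = n₀ + ν ξ):
  A: 78.1 − 2(22.15) = 33.8
  B: 120 − 1(22.15) = 97.85
  C: 0 + 2(22.15) = 44.3
Total out = 175.9 mol/s; y_B = 97.85 / 175.9 = 0.5561.

0.556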